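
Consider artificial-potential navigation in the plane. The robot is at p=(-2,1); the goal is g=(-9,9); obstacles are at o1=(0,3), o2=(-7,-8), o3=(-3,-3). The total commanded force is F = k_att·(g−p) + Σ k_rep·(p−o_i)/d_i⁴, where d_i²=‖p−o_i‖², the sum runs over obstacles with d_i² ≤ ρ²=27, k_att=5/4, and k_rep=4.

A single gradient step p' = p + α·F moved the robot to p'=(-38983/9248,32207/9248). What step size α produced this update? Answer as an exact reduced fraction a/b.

α = 1/4

F_att = 5/4·(g−p) = 5/4·(-7,8) = (-8.7500,10.0000)
o1: d²=8 ≤ ρ²=27; F_rep = 4·(-2,-2)/8² = (-0.1250,-0.1250)
o2: d²=106 > ρ²=27 → inactive
o3: d²=17 ≤ ρ²=27; F_rep = 4·(1,4)/17² = (0.0138,0.0554)
F = F_att + ΣF_rep = (-8.8612,9.9304)
Δp = p'−p = (-2.2153,2.4826); α = Δx/Fx = (-20487/9248) / (-20487/2312) = 1/4
check: Δy/Fy = (22959/9248) / (22959/2312) = 1/4 ✓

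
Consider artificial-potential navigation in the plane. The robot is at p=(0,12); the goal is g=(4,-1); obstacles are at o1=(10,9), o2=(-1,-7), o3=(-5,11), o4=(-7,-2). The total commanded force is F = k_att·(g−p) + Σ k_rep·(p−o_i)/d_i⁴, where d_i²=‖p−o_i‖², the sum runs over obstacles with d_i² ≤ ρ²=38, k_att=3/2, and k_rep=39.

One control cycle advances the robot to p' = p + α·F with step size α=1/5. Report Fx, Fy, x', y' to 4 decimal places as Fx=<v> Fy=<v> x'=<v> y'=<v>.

F_att = 3/2·(g−p) = 3/2·(4,-13) = (6.0000,-19.5000)
o1: d²=109 > ρ²=38 → inactive
o2: d²=362 > ρ²=38 → inactive
o3: d²=26 ≤ ρ²=38; F_rep = 39·(5,1)/26² = (0.2885,0.0577)
o4: d²=245 > ρ²=38 → inactive
F = F_att + ΣF_rep = (6.2885,-19.4423)
p' = p + 1/5·F = (1.2577,8.1115)

Fx=6.2885 Fy=-19.4423 x'=1.2577 y'=8.1115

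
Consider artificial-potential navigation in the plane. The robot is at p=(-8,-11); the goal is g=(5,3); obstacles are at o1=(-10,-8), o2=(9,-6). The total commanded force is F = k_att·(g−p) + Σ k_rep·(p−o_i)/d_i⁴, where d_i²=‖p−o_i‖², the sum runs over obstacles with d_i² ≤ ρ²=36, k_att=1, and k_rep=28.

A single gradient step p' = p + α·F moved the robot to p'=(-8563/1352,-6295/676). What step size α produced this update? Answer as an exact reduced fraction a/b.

F_att = 1·(g−p) = 1·(13,14) = (13.0000,14.0000)
o1: d²=13 ≤ ρ²=36; F_rep = 28·(2,-3)/13² = (0.3314,-0.4970)
o2: d²=314 > ρ²=36 → inactive
F = F_att + ΣF_rep = (13.3314,13.5030)
Δp = p'−p = (1.6664,1.6879); α = Δx/Fx = (2253/1352) / (2253/169) = 1/8
check: Δy/Fy = (1141/676) / (2282/169) = 1/8 ✓

α = 1/8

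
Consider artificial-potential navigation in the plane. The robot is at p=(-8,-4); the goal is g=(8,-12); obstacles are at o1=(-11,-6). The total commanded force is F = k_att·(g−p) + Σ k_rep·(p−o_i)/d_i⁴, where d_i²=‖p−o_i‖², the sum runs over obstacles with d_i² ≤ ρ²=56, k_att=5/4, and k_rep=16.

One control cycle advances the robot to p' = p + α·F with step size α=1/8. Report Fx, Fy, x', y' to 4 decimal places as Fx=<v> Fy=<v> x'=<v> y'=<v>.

F_att = 5/4·(g−p) = 5/4·(16,-8) = (20.0000,-10.0000)
o1: d²=13 ≤ ρ²=56; F_rep = 16·(3,2)/13² = (0.2840,0.1893)
F = F_att + ΣF_rep = (20.2840,-9.8107)
p' = p + 1/8·F = (-5.4645,-5.2263)

Fx=20.2840 Fy=-9.8107 x'=-5.4645 y'=-5.2263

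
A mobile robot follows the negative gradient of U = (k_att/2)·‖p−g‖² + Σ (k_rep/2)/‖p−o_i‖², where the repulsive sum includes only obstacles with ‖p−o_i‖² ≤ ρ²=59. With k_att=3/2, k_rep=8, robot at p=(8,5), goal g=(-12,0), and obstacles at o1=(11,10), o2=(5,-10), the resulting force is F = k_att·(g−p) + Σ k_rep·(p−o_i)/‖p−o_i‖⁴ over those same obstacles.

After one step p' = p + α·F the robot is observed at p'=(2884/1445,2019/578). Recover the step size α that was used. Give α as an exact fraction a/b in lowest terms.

F_att = 3/2·(g−p) = 3/2·(-20,-5) = (-30.0000,-7.5000)
o1: d²=34 ≤ ρ²=59; F_rep = 8·(-3,-5)/34² = (-0.0208,-0.0346)
o2: d²=234 > ρ²=59 → inactive
F = F_att + ΣF_rep = (-30.0208,-7.5346)
Δp = p'−p = (-6.0042,-1.5069); α = Δx/Fx = (-8676/1445) / (-8676/289) = 1/5
check: Δy/Fy = (-871/578) / (-4355/578) = 1/5 ✓

α = 1/5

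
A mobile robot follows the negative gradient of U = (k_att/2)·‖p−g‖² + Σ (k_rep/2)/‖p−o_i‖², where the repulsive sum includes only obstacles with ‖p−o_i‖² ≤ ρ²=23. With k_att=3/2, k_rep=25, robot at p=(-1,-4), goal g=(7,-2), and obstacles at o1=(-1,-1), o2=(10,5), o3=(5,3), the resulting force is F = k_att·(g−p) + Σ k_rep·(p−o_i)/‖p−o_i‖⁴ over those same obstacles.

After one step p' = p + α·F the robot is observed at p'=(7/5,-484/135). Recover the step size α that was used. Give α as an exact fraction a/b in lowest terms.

α = 1/5

F_att = 3/2·(g−p) = 3/2·(8,2) = (12.0000,3.0000)
o1: d²=9 ≤ ρ²=23; F_rep = 25·(0,-3)/9² = (0.0000,-0.9259)
o2: d²=202 > ρ²=23 → inactive
o3: d²=85 > ρ²=23 → inactive
F = F_att + ΣF_rep = (12.0000,2.0741)
Δp = p'−p = (2.4000,0.4148); α = Δx/Fx = (12/5) / (12) = 1/5
check: Δy/Fy = (56/135) / (56/27) = 1/5 ✓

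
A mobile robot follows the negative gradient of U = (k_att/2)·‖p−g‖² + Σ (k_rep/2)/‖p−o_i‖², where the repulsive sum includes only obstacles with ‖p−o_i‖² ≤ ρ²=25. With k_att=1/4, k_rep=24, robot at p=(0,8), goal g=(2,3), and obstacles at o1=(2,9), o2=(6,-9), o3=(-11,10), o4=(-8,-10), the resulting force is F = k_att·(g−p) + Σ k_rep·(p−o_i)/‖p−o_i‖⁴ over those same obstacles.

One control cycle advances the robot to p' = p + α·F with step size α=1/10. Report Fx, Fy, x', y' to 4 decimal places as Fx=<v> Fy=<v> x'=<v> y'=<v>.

F_att = 1/4·(g−p) = 1/4·(2,-5) = (0.5000,-1.2500)
o1: d²=5 ≤ ρ²=25; F_rep = 24·(-2,-1)/5² = (-1.9200,-0.9600)
o2: d²=325 > ρ²=25 → inactive
o3: d²=125 > ρ²=25 → inactive
o4: d²=388 > ρ²=25 → inactive
F = F_att + ΣF_rep = (-1.4200,-2.2100)
p' = p + 1/10·F = (-0.1420,7.7790)

Fx=-1.4200 Fy=-2.2100 x'=-0.1420 y'=7.7790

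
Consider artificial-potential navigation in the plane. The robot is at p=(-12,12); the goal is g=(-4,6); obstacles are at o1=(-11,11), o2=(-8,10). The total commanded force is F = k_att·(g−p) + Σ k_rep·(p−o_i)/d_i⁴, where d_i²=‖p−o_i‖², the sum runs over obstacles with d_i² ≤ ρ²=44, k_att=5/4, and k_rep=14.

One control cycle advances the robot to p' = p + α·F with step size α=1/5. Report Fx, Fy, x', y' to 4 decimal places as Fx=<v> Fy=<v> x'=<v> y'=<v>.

F_att = 5/4·(g−p) = 5/4·(8,-6) = (10.0000,-7.5000)
o1: d²=2 ≤ ρ²=44; F_rep = 14·(-1,1)/2² = (-3.5000,3.5000)
o2: d²=20 ≤ ρ²=44; F_rep = 14·(-4,2)/20² = (-0.1400,0.0700)
F = F_att + ΣF_rep = (6.3600,-3.9300)
p' = p + 1/5·F = (-10.7280,11.2140)

Fx=6.3600 Fy=-3.9300 x'=-10.7280 y'=11.2140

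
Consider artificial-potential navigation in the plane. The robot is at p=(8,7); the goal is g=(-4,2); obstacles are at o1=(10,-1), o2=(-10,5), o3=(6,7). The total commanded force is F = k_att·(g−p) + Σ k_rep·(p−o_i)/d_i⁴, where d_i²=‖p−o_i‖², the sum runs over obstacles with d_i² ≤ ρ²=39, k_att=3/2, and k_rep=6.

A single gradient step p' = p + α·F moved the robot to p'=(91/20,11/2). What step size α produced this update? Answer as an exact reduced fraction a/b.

F_att = 3/2·(g−p) = 3/2·(-12,-5) = (-18.0000,-7.5000)
o1: d²=68 > ρ²=39 → inactive
o2: d²=328 > ρ²=39 → inactive
o3: d²=4 ≤ ρ²=39; F_rep = 6·(2,0)/4² = (0.7500,0.0000)
F = F_att + ΣF_rep = (-17.2500,-7.5000)
Δp = p'−p = (-3.4500,-1.5000); α = Δx/Fx = (-69/20) / (-69/4) = 1/5
check: Δy/Fy = (-3/2) / (-15/2) = 1/5 ✓

α = 1/5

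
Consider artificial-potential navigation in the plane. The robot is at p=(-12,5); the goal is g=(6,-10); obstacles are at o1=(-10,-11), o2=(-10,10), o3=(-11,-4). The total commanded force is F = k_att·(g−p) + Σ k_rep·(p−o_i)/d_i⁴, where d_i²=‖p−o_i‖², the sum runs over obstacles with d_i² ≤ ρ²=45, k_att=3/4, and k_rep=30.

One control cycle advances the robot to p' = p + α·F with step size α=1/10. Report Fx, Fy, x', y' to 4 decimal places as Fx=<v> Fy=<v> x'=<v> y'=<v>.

Fx=13.4287 Fy=-11.4284 x'=-10.6571 y'=3.8572

F_att = 3/4·(g−p) = 3/4·(18,-15) = (13.5000,-11.2500)
o1: d²=260 > ρ²=45 → inactive
o2: d²=29 ≤ ρ²=45; F_rep = 30·(-2,-5)/29² = (-0.0713,-0.1784)
o3: d²=82 > ρ²=45 → inactive
F = F_att + ΣF_rep = (13.4287,-11.4284)
p' = p + 1/10·F = (-10.6571,3.8572)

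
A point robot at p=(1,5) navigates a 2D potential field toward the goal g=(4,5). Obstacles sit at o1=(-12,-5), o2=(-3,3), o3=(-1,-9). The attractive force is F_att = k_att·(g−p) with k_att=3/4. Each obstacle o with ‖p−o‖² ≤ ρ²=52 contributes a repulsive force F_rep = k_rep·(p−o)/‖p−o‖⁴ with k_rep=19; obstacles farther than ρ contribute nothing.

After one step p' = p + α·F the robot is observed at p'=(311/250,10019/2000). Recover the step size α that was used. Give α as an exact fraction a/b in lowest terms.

α = 1/10

F_att = 3/4·(g−p) = 3/4·(3,0) = (2.2500,0.0000)
o1: d²=269 > ρ²=52 → inactive
o2: d²=20 ≤ ρ²=52; F_rep = 19·(4,2)/20² = (0.1900,0.0950)
o3: d²=200 > ρ²=52 → inactive
F = F_att + ΣF_rep = (2.4400,0.0950)
Δp = p'−p = (0.2440,0.0095); α = Δx/Fx = (61/250) / (61/25) = 1/10
check: Δy/Fy = (19/2000) / (19/200) = 1/10 ✓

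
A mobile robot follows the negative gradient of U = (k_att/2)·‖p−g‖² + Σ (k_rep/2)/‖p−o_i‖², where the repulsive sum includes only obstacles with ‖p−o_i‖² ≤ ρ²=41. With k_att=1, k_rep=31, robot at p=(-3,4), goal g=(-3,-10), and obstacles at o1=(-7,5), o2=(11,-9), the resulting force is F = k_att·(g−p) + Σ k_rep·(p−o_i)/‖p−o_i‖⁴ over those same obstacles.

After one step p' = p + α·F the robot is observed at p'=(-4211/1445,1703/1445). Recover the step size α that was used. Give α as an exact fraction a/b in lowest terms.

F_att = 1·(g−p) = 1·(0,-14) = (0.0000,-14.0000)
o1: d²=17 ≤ ρ²=41; F_rep = 31·(4,-1)/17² = (0.4291,-0.1073)
o2: d²=365 > ρ²=41 → inactive
F = F_att + ΣF_rep = (0.4291,-14.1073)
Δp = p'−p = (0.0858,-2.8215); α = Δx/Fx = (124/1445) / (124/289) = 1/5
check: Δy/Fy = (-4077/1445) / (-4077/289) = 1/5 ✓

α = 1/5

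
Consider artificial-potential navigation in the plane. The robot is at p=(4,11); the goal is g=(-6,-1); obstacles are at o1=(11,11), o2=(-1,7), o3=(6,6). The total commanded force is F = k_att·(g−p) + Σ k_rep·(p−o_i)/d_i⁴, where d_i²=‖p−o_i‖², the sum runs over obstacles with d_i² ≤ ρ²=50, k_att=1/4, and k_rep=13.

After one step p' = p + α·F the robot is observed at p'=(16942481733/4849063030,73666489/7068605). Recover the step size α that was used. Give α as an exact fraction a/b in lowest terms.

α = 1/5

F_att = 1/4·(g−p) = 1/4·(-10,-12) = (-2.5000,-3.0000)
o1: d²=49 ≤ ρ²=50; F_rep = 13·(-7,0)/49² = (-0.0379,0.0000)
o2: d²=41 ≤ ρ²=50; F_rep = 13·(5,4)/41² = (0.0387,0.0309)
o3: d²=29 ≤ ρ²=50; F_rep = 13·(-2,5)/29² = (-0.0309,0.0773)
F = F_att + ΣF_rep = (-2.5301,-2.8918)
Δp = p'−p = (-0.5060,-0.5784); α = Δx/Fx = (-2453770387/4849063030) / (-2453770387/969812606) = 1/5
check: Δy/Fy = (-4088166/7068605) / (-4088166/1413721) = 1/5 ✓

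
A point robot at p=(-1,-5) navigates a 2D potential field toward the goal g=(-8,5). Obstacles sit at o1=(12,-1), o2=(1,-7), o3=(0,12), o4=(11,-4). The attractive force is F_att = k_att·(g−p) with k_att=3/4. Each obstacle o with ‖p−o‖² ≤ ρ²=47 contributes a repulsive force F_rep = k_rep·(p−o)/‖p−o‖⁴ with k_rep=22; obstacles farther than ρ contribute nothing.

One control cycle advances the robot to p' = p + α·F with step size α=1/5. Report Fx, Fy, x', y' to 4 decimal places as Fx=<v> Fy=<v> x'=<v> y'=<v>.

Fx=-5.9375 Fy=8.1875 x'=-2.1875 y'=-3.3625

F_att = 3/4·(g−p) = 3/4·(-7,10) = (-5.2500,7.5000)
o1: d²=185 > ρ²=47 → inactive
o2: d²=8 ≤ ρ²=47; F_rep = 22·(-2,2)/8² = (-0.6875,0.6875)
o3: d²=290 > ρ²=47 → inactive
o4: d²=145 > ρ²=47 → inactive
F = F_att + ΣF_rep = (-5.9375,8.1875)
p' = p + 1/5·F = (-2.1875,-3.3625)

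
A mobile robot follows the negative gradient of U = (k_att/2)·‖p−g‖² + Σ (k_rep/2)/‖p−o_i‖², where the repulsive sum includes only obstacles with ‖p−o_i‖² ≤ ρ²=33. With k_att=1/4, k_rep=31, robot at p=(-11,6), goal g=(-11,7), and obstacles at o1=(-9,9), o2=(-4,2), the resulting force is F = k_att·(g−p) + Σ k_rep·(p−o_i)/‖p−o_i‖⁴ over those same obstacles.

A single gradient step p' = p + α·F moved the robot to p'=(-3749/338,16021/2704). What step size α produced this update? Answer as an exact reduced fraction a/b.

F_att = 1/4·(g−p) = 1/4·(0,1) = (0.0000,0.2500)
o1: d²=13 ≤ ρ²=33; F_rep = 31·(-2,-3)/13² = (-0.3669,-0.5503)
o2: d²=65 > ρ²=33 → inactive
F = F_att + ΣF_rep = (-0.3669,-0.3003)
Δp = p'−p = (-0.0917,-0.0751); α = Δx/Fx = (-31/338) / (-62/169) = 1/4
check: Δy/Fy = (-203/2704) / (-203/676) = 1/4 ✓

α = 1/4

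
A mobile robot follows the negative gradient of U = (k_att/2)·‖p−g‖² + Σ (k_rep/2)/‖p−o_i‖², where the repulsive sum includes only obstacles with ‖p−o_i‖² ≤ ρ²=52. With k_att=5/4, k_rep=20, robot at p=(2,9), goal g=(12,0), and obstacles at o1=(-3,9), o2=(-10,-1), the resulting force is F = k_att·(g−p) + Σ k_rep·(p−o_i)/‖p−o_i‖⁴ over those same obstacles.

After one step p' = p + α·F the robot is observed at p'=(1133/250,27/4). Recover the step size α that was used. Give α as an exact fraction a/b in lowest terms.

F_att = 5/4·(g−p) = 5/4·(10,-9) = (12.5000,-11.2500)
o1: d²=25 ≤ ρ²=52; F_rep = 20·(5,0)/25² = (0.1600,0.0000)
o2: d²=244 > ρ²=52 → inactive
F = F_att + ΣF_rep = (12.6600,-11.2500)
Δp = p'−p = (2.5320,-2.2500); α = Δx/Fx = (633/250) / (633/50) = 1/5
check: Δy/Fy = (-9/4) / (-45/4) = 1/5 ✓

α = 1/5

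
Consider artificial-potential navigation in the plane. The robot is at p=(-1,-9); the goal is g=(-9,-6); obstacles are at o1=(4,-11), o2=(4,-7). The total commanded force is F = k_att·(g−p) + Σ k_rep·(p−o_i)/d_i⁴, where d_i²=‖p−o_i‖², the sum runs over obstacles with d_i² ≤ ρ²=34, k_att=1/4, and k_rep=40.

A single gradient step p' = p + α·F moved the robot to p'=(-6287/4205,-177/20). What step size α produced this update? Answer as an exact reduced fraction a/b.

F_att = 1/4·(g−p) = 1/4·(-8,3) = (-2.0000,0.7500)
o1: d²=29 ≤ ρ²=34; F_rep = 40·(-5,2)/29² = (-0.2378,0.0951)
o2: d²=29 ≤ ρ²=34; F_rep = 40·(-5,-2)/29² = (-0.2378,-0.0951)
F = F_att + ΣF_rep = (-2.4756,0.7500)
Δp = p'−p = (-0.4951,0.1500); α = Δx/Fx = (-2082/4205) / (-2082/841) = 1/5
check: Δy/Fy = (3/20) / (3/4) = 1/5 ✓

α = 1/5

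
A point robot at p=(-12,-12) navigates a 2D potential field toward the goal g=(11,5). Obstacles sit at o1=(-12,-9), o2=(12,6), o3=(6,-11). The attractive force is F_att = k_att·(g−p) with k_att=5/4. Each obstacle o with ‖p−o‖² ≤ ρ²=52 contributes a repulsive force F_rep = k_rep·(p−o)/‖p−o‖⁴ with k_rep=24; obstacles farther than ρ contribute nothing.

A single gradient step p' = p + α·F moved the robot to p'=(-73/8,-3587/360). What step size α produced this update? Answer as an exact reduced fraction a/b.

α = 1/10

F_att = 5/4·(g−p) = 5/4·(23,17) = (28.7500,21.2500)
o1: d²=9 ≤ ρ²=52; F_rep = 24·(0,-3)/9² = (0.0000,-0.8889)
o2: d²=900 > ρ²=52 → inactive
o3: d²=325 > ρ²=52 → inactive
F = F_att + ΣF_rep = (28.7500,20.3611)
Δp = p'−p = (2.8750,2.0361); α = Δx/Fx = (23/8) / (115/4) = 1/10
check: Δy/Fy = (733/360) / (733/36) = 1/10 ✓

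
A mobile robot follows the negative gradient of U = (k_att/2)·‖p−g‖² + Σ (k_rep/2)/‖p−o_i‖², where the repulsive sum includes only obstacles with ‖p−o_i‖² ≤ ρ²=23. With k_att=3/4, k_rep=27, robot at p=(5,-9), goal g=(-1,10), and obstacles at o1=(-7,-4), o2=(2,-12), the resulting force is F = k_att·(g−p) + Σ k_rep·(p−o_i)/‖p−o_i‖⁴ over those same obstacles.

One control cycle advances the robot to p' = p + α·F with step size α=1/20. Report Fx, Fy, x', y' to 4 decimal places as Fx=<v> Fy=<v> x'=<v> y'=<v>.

F_att = 3/4·(g−p) = 3/4·(-6,19) = (-4.5000,14.2500)
o1: d²=169 > ρ²=23 → inactive
o2: d²=18 ≤ ρ²=23; F_rep = 27·(3,3)/18² = (0.2500,0.2500)
F = F_att + ΣF_rep = (-4.2500,14.5000)
p' = p + 1/20·F = (4.7875,-8.2750)

Fx=-4.2500 Fy=14.5000 x'=4.7875 y'=-8.2750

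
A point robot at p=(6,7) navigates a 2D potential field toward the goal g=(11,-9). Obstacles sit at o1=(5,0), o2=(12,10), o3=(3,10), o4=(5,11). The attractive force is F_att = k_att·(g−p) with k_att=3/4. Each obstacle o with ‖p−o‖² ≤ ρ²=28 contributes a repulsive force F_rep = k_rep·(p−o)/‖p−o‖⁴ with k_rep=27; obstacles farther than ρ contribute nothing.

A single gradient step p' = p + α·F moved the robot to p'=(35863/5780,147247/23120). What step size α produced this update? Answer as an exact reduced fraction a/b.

α = 1/20

F_att = 3/4·(g−p) = 3/4·(5,-16) = (3.7500,-12.0000)
o1: d²=50 > ρ²=28 → inactive
o2: d²=45 > ρ²=28 → inactive
o3: d²=18 ≤ ρ²=28; F_rep = 27·(3,-3)/18² = (0.2500,-0.2500)
o4: d²=17 ≤ ρ²=28; F_rep = 27·(1,-4)/17² = (0.0934,-0.3737)
F = F_att + ΣF_rep = (4.0934,-12.6237)
Δp = p'−p = (0.2047,-0.6312); α = Δx/Fx = (1183/5780) / (1183/289) = 1/20
check: Δy/Fy = (-14593/23120) / (-14593/1156) = 1/20 ✓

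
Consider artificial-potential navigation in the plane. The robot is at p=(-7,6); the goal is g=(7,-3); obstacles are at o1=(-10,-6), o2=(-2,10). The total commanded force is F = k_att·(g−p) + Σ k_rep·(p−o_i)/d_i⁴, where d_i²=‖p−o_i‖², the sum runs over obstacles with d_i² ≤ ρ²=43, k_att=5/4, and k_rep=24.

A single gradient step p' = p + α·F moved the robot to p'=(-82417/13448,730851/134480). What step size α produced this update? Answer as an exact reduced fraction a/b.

F_att = 5/4·(g−p) = 5/4·(14,-9) = (17.5000,-11.2500)
o1: d²=153 > ρ²=43 → inactive
o2: d²=41 ≤ ρ²=43; F_rep = 24·(-5,-4)/41² = (-0.0714,-0.0571)
F = F_att + ΣF_rep = (17.4286,-11.3071)
Δp = p'−p = (0.8714,-0.5654); α = Δx/Fx = (11719/13448) / (58595/3362) = 1/20
check: Δy/Fy = (-76029/134480) / (-76029/6724) = 1/20 ✓

α = 1/20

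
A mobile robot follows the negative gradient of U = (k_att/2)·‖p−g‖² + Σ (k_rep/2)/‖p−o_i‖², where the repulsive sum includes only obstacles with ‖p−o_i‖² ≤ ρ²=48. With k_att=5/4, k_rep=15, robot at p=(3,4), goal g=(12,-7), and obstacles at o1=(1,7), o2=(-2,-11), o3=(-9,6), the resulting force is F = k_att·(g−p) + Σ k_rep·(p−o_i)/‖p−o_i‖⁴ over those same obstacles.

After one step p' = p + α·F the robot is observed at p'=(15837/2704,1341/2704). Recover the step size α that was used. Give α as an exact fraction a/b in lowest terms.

α = 1/4

F_att = 5/4·(g−p) = 5/4·(9,-11) = (11.2500,-13.7500)
o1: d²=13 ≤ ρ²=48; F_rep = 15·(2,-3)/13² = (0.1775,-0.2663)
o2: d²=250 > ρ²=48 → inactive
o3: d²=148 > ρ²=48 → inactive
F = F_att + ΣF_rep = (11.4275,-14.0163)
Δp = p'−p = (2.8569,-3.5041); α = Δx/Fx = (7725/2704) / (7725/676) = 1/4
check: Δy/Fy = (-9475/2704) / (-9475/676) = 1/4 ✓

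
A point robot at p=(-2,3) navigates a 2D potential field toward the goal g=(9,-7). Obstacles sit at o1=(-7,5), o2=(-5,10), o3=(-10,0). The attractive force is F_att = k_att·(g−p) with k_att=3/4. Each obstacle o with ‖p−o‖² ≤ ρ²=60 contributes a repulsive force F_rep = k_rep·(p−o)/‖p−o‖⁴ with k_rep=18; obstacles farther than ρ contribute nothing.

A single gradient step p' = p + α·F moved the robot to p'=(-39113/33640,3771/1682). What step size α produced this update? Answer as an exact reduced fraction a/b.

α = 1/10

F_att = 3/4·(g−p) = 3/4·(11,-10) = (8.2500,-7.5000)
o1: d²=29 ≤ ρ²=60; F_rep = 18·(5,-2)/29² = (0.1070,-0.0428)
o2: d²=58 ≤ ρ²=60; F_rep = 18·(3,-7)/58² = (0.0161,-0.0375)
o3: d²=73 > ρ²=60 → inactive
F = F_att + ΣF_rep = (8.3731,-7.5803)
Δp = p'−p = (0.8373,-0.7580); α = Δx/Fx = (28167/33640) / (28167/3364) = 1/10
check: Δy/Fy = (-1275/1682) / (-6375/841) = 1/10 ✓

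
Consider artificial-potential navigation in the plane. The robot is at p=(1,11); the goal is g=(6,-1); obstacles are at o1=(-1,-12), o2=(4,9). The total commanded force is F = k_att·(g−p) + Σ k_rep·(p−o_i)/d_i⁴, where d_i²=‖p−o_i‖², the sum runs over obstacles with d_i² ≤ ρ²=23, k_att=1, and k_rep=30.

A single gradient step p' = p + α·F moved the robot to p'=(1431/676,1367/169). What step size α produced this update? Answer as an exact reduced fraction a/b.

α = 1/4

F_att = 1·(g−p) = 1·(5,-12) = (5.0000,-12.0000)
o1: d²=533 > ρ²=23 → inactive
o2: d²=13 ≤ ρ²=23; F_rep = 30·(-3,2)/13² = (-0.5325,0.3550)
F = F_att + ΣF_rep = (4.4675,-11.6450)
Δp = p'−p = (1.1169,-2.9112); α = Δx/Fx = (755/676) / (755/169) = 1/4
check: Δy/Fy = (-492/169) / (-1968/169) = 1/4 ✓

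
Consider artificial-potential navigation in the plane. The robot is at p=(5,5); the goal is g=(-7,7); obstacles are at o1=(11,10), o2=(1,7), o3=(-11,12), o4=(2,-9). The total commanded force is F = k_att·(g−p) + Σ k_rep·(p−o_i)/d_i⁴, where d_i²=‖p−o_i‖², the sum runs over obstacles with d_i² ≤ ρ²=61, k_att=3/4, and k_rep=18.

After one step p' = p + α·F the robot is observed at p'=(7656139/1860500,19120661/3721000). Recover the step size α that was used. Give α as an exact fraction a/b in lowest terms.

α = 1/10

F_att = 3/4·(g−p) = 3/4·(-12,2) = (-9.0000,1.5000)
o1: d²=61 ≤ ρ²=61; F_rep = 18·(-6,-5)/61² = (-0.0290,-0.0242)
o2: d²=20 ≤ ρ²=61; F_rep = 18·(4,-2)/20² = (0.1800,-0.0900)
o3: d²=305 > ρ²=61 → inactive
o4: d²=205 > ρ²=61 → inactive
F = F_att + ΣF_rep = (-8.8490,1.3858)
Δp = p'−p = (-0.8849,0.1386); α = Δx/Fx = (-1646361/1860500) / (-1646361/186050) = 1/10
check: Δy/Fy = (515661/3721000) / (515661/372100) = 1/10 ✓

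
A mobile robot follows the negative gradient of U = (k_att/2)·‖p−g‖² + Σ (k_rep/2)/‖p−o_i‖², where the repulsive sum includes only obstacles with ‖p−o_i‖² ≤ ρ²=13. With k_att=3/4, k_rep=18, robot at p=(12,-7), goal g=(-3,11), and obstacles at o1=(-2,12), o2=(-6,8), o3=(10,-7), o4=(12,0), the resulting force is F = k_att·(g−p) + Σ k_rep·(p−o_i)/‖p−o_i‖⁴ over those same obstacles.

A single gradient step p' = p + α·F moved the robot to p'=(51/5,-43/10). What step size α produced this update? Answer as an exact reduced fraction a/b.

α = 1/5

F_att = 3/4·(g−p) = 3/4·(-15,18) = (-11.2500,13.5000)
o1: d²=557 > ρ²=13 → inactive
o2: d²=549 > ρ²=13 → inactive
o3: d²=4 ≤ ρ²=13; F_rep = 18·(2,0)/4² = (2.2500,0.0000)
o4: d²=49 > ρ²=13 → inactive
F = F_att + ΣF_rep = (-9.0000,13.5000)
Δp = p'−p = (-1.8000,2.7000); α = Δx/Fx = (-9/5) / (-9) = 1/5
check: Δy/Fy = (27/10) / (27/2) = 1/5 ✓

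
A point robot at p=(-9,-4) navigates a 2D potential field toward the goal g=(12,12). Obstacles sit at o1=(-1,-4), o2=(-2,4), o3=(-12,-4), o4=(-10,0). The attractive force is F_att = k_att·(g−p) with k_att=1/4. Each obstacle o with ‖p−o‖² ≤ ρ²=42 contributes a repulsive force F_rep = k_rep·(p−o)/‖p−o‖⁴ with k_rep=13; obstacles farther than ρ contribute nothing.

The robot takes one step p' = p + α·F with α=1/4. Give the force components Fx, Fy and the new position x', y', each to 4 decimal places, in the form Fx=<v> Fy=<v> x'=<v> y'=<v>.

Fx=5.7765 Fy=3.8201 x'=-7.5559 y'=-3.0450

F_att = 1/4·(g−p) = 1/4·(21,16) = (5.2500,4.0000)
o1: d²=64 > ρ²=42 → inactive
o2: d²=113 > ρ²=42 → inactive
o3: d²=9 ≤ ρ²=42; F_rep = 13·(3,0)/9² = (0.4815,0.0000)
o4: d²=17 ≤ ρ²=42; F_rep = 13·(1,-4)/17² = (0.0450,-0.1799)
F = F_att + ΣF_rep = (5.7765,3.8201)
p' = p + 1/4·F = (-7.5559,-3.0450)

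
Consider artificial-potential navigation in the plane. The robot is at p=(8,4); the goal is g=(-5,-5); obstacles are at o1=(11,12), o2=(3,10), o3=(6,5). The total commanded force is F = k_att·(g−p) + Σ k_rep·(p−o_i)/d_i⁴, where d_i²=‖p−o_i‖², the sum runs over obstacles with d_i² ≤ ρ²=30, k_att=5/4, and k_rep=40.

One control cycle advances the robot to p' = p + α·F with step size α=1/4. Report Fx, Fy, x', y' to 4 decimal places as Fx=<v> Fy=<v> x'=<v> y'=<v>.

F_att = 5/4·(g−p) = 5/4·(-13,-9) = (-16.2500,-11.2500)
o1: d²=73 > ρ²=30 → inactive
o2: d²=61 > ρ²=30 → inactive
o3: d²=5 ≤ ρ²=30; F_rep = 40·(2,-1)/5² = (3.2000,-1.6000)
F = F_att + ΣF_rep = (-13.0500,-12.8500)
p' = p + 1/4·F = (4.7375,0.7875)

Fx=-13.0500 Fy=-12.8500 x'=4.7375 y'=0.7875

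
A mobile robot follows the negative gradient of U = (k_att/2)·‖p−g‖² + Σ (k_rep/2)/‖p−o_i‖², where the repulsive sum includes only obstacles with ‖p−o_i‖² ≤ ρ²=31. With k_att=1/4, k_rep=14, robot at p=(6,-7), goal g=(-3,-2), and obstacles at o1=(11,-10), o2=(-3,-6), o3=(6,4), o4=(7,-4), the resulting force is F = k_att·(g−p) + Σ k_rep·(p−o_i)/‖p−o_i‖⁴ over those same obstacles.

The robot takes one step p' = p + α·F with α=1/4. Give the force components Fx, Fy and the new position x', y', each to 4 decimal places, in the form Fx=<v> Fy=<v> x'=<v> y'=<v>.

Fx=-2.3900 Fy=0.8300 x'=5.4025 y'=-6.7925

F_att = 1/4·(g−p) = 1/4·(-9,5) = (-2.2500,1.2500)
o1: d²=34 > ρ²=31 → inactive
o2: d²=82 > ρ²=31 → inactive
o3: d²=121 > ρ²=31 → inactive
o4: d²=10 ≤ ρ²=31; F_rep = 14·(-1,-3)/10² = (-0.1400,-0.4200)
F = F_att + ΣF_rep = (-2.3900,0.8300)
p' = p + 1/4·F = (5.4025,-6.7925)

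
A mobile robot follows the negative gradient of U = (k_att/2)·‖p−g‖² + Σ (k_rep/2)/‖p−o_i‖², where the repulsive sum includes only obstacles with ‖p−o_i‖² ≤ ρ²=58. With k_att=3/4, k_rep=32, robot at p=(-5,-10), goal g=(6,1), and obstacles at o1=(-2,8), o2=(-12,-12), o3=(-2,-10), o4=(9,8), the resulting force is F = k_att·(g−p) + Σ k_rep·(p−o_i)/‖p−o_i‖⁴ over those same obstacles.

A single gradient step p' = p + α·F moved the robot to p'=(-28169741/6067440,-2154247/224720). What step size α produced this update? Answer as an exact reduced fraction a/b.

α = 1/20

F_att = 3/4·(g−p) = 3/4·(11,11) = (8.2500,8.2500)
o1: d²=333 > ρ²=58 → inactive
o2: d²=53 ≤ ρ²=58; F_rep = 32·(7,2)/53² = (0.0797,0.0228)
o3: d²=9 ≤ ρ²=58; F_rep = 32·(-3,0)/9² = (-1.1852,0.0000)
o4: d²=520 > ρ²=58 → inactive
F = F_att + ΣF_rep = (7.1446,8.2728)
Δp = p'−p = (0.3572,0.4136); α = Δx/Fx = (2167459/6067440) / (2167459/303372) = 1/20
check: Δy/Fy = (92953/224720) / (92953/11236) = 1/20 ✓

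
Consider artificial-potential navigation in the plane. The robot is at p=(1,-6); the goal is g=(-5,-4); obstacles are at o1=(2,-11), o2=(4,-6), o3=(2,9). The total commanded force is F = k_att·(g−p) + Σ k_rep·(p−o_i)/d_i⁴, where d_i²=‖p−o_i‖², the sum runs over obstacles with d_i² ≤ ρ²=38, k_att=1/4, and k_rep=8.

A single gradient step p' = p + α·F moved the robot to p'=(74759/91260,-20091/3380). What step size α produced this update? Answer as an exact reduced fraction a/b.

F_att = 1/4·(g−p) = 1/4·(-6,2) = (-1.5000,0.5000)
o1: d²=26 ≤ ρ²=38; F_rep = 8·(-1,5)/26² = (-0.0118,0.0592)
o2: d²=9 ≤ ρ²=38; F_rep = 8·(-3,0)/9² = (-0.2963,0.0000)
o3: d²=226 > ρ²=38 → inactive
F = F_att + ΣF_rep = (-1.8081,0.5592)
Δp = p'−p = (-0.1808,0.0559); α = Δx/Fx = (-16501/91260) / (-16501/9126) = 1/10
check: Δy/Fy = (189/3380) / (189/338) = 1/10 ✓

α = 1/10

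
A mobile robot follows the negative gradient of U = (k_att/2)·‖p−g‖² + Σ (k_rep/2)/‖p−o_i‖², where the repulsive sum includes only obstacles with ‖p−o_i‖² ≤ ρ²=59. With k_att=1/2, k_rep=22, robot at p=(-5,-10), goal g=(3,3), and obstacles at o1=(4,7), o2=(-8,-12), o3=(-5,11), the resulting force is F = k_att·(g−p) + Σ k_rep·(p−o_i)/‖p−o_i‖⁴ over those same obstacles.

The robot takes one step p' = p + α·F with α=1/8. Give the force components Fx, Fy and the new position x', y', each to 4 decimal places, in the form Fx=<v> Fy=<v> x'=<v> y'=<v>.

F_att = 1/2·(g−p) = 1/2·(8,13) = (4.0000,6.5000)
o1: d²=370 > ρ²=59 → inactive
o2: d²=13 ≤ ρ²=59; F_rep = 22·(3,2)/13² = (0.3905,0.2604)
o3: d²=441 > ρ²=59 → inactive
F = F_att + ΣF_rep = (4.3905,6.7604)
p' = p + 1/8·F = (-4.4512,-9.1550)

Fx=4.3905 Fy=6.7604 x'=-4.4512 y'=-9.1550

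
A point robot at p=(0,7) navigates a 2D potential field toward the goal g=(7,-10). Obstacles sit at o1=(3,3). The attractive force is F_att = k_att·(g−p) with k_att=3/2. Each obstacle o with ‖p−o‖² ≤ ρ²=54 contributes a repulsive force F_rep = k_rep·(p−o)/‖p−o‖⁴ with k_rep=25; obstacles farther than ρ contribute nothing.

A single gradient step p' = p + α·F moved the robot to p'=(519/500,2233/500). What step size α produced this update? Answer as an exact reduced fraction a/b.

α = 1/10

F_att = 3/2·(g−p) = 3/2·(7,-17) = (10.5000,-25.5000)
o1: d²=25 ≤ ρ²=54; F_rep = 25·(-3,4)/25² = (-0.1200,0.1600)
F = F_att + ΣF_rep = (10.3800,-25.3400)
Δp = p'−p = (1.0380,-2.5340); α = Δx/Fx = (519/500) / (519/50) = 1/10
check: Δy/Fy = (-1267/500) / (-1267/50) = 1/10 ✓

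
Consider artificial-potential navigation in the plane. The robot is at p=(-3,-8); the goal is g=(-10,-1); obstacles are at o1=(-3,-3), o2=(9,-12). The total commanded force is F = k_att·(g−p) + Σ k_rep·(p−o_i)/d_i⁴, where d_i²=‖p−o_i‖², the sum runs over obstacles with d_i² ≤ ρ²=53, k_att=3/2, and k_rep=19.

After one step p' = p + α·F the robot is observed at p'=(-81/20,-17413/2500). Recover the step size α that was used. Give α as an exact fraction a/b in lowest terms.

F_att = 3/2·(g−p) = 3/2·(-7,7) = (-10.5000,10.5000)
o1: d²=25 ≤ ρ²=53; F_rep = 19·(0,-5)/25² = (0.0000,-0.1520)
o2: d²=160 > ρ²=53 → inactive
F = F_att + ΣF_rep = (-10.5000,10.3480)
Δp = p'−p = (-1.0500,1.0348); α = Δx/Fx = (-21/20) / (-21/2) = 1/10
check: Δy/Fy = (2587/2500) / (2587/250) = 1/10 ✓

α = 1/10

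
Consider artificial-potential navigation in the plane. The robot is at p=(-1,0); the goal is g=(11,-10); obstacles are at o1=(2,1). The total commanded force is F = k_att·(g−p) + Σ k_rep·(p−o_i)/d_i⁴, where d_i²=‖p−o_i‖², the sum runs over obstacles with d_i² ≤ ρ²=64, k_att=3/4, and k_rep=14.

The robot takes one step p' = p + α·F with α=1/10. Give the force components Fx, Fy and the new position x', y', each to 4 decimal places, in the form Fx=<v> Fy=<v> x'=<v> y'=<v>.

Fx=8.5800 Fy=-7.6400 x'=-0.1420 y'=-0.7640

F_att = 3/4·(g−p) = 3/4·(12,-10) = (9.0000,-7.5000)
o1: d²=10 ≤ ρ²=64; F_rep = 14·(-3,-1)/10² = (-0.4200,-0.1400)
F = F_att + ΣF_rep = (8.5800,-7.6400)
p' = p + 1/10·F = (-0.1420,-0.7640)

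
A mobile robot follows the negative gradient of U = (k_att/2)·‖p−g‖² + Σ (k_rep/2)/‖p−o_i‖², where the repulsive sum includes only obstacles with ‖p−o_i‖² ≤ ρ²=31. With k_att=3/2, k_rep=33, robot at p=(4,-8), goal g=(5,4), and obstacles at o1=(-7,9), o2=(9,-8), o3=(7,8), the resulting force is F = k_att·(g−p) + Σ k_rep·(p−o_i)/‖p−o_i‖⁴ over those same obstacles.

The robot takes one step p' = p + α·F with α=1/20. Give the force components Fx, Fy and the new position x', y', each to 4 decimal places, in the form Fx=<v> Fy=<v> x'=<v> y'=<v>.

Fx=1.2360 Fy=18.0000 x'=4.0618 y'=-7.1000

F_att = 3/2·(g−p) = 3/2·(1,12) = (1.5000,18.0000)
o1: d²=410 > ρ²=31 → inactive
o2: d²=25 ≤ ρ²=31; F_rep = 33·(-5,0)/25² = (-0.2640,0.0000)
o3: d²=265 > ρ²=31 → inactive
F = F_att + ΣF_rep = (1.2360,18.0000)
p' = p + 1/20·F = (4.0618,-7.1000)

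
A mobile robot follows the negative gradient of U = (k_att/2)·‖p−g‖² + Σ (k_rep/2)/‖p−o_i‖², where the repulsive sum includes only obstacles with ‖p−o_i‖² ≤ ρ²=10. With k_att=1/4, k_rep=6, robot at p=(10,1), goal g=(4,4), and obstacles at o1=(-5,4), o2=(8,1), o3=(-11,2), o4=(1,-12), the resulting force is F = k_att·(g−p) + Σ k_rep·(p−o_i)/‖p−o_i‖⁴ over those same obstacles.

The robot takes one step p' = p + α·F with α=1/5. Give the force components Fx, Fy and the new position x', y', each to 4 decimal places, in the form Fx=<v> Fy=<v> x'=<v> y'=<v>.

F_att = 1/4·(g−p) = 1/4·(-6,3) = (-1.5000,0.7500)
o1: d²=234 > ρ²=10 → inactive
o2: d²=4 ≤ ρ²=10; F_rep = 6·(2,0)/4² = (0.7500,0.0000)
o3: d²=442 > ρ²=10 → inactive
o4: d²=250 > ρ²=10 → inactive
F = F_att + ΣF_rep = (-0.7500,0.7500)
p' = p + 1/5·F = (9.8500,1.1500)

Fx=-0.7500 Fy=0.7500 x'=9.8500 y'=1.1500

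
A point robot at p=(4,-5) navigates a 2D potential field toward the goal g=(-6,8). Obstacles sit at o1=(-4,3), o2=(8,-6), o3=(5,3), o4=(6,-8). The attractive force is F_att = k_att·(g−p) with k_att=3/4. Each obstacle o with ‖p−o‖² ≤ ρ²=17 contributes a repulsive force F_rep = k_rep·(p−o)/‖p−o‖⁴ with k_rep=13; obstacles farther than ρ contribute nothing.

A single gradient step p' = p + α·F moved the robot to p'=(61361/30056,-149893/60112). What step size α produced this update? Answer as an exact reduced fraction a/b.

α = 1/4

F_att = 3/4·(g−p) = 3/4·(-10,13) = (-7.5000,9.7500)
o1: d²=128 > ρ²=17 → inactive
o2: d²=17 ≤ ρ²=17; F_rep = 13·(-4,1)/17² = (-0.1799,0.0450)
o3: d²=65 > ρ²=17 → inactive
o4: d²=13 ≤ ρ²=17; F_rep = 13·(-2,3)/13² = (-0.1538,0.2308)
F = F_att + ΣF_rep = (-7.8338,10.0258)
Δp = p'−p = (-1.9584,2.5064); α = Δx/Fx = (-58863/30056) / (-58863/7514) = 1/4
check: Δy/Fy = (150667/60112) / (150667/15028) = 1/4 ✓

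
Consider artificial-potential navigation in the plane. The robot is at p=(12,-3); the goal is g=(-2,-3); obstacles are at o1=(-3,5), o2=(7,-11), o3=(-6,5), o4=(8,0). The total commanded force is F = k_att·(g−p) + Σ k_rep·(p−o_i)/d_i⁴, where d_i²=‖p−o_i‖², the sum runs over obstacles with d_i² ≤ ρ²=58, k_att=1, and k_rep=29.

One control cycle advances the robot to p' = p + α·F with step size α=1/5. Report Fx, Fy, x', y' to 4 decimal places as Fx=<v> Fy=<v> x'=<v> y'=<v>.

F_att = 1·(g−p) = 1·(-14,0) = (-14.0000,0.0000)
o1: d²=289 > ρ²=58 → inactive
o2: d²=89 > ρ²=58 → inactive
o3: d²=388 > ρ²=58 → inactive
o4: d²=25 ≤ ρ²=58; F_rep = 29·(4,-3)/25² = (0.1856,-0.1392)
F = F_att + ΣF_rep = (-13.8144,-0.1392)
p' = p + 1/5·F = (9.2371,-3.0278)

Fx=-13.8144 Fy=-0.1392 x'=9.2371 y'=-3.0278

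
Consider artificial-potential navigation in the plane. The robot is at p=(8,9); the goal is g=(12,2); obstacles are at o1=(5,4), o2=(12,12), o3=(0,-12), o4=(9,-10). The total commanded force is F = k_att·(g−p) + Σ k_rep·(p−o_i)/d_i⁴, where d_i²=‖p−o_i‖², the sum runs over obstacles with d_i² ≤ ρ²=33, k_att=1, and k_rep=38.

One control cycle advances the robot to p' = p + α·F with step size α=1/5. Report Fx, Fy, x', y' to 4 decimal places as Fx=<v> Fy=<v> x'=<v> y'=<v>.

F_att = 1·(g−p) = 1·(4,-7) = (4.0000,-7.0000)
o1: d²=34 > ρ²=33 → inactive
o2: d²=25 ≤ ρ²=33; F_rep = 38·(-4,-3)/25² = (-0.2432,-0.1824)
o3: d²=505 > ρ²=33 → inactive
o4: d²=362 > ρ²=33 → inactive
F = F_att + ΣF_rep = (3.7568,-7.1824)
p' = p + 1/5·F = (8.7514,7.5635)

Fx=3.7568 Fy=-7.1824 x'=8.7514 y'=7.5635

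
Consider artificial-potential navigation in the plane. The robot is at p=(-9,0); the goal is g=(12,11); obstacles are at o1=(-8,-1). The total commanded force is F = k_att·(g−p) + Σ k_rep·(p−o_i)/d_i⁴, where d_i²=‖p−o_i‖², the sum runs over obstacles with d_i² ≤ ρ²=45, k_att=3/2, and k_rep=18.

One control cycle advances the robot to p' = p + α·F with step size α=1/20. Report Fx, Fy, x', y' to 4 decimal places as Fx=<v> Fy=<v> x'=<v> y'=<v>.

Fx=27.0000 Fy=21.0000 x'=-7.6500 y'=1.0500

F_att = 3/2·(g−p) = 3/2·(21,11) = (31.5000,16.5000)
o1: d²=2 ≤ ρ²=45; F_rep = 18·(-1,1)/2² = (-4.5000,4.5000)
F = F_att + ΣF_rep = (27.0000,21.0000)
p' = p + 1/20·F = (-7.6500,1.0500)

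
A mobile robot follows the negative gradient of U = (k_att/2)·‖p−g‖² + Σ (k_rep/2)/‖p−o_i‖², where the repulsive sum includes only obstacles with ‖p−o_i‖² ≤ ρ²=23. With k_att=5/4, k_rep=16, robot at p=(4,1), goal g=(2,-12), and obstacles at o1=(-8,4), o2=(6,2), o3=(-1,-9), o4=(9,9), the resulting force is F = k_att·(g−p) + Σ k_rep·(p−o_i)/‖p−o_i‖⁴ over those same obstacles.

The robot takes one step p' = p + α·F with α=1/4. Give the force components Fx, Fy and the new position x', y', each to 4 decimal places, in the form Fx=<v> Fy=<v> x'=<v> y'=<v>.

F_att = 5/4·(g−p) = 5/4·(-2,-13) = (-2.5000,-16.2500)
o1: d²=153 > ρ²=23 → inactive
o2: d²=5 ≤ ρ²=23; F_rep = 16·(-2,-1)/5² = (-1.2800,-0.6400)
o3: d²=125 > ρ²=23 → inactive
o4: d²=89 > ρ²=23 → inactive
F = F_att + ΣF_rep = (-3.7800,-16.8900)
p' = p + 1/4·F = (3.0550,-3.2225)

Fx=-3.7800 Fy=-16.8900 x'=3.0550 y'=-3.2225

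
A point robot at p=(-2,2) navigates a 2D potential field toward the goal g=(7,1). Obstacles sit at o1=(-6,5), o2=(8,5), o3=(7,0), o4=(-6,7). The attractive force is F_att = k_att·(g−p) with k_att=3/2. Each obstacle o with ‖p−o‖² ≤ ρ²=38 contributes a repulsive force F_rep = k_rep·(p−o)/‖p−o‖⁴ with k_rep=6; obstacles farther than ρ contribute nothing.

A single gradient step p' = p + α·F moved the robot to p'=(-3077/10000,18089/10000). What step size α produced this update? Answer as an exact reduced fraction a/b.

F_att = 3/2·(g−p) = 3/2·(9,-1) = (13.5000,-1.5000)
o1: d²=25 ≤ ρ²=38; F_rep = 6·(4,-3)/25² = (0.0384,-0.0288)
o2: d²=109 > ρ²=38 → inactive
o3: d²=85 > ρ²=38 → inactive
o4: d²=41 > ρ²=38 → inactive
F = F_att + ΣF_rep = (13.5384,-1.5288)
Δp = p'−p = (1.6923,-0.1911); α = Δx/Fx = (16923/10000) / (16923/1250) = 1/8
check: Δy/Fy = (-1911/10000) / (-1911/1250) = 1/8 ✓

α = 1/8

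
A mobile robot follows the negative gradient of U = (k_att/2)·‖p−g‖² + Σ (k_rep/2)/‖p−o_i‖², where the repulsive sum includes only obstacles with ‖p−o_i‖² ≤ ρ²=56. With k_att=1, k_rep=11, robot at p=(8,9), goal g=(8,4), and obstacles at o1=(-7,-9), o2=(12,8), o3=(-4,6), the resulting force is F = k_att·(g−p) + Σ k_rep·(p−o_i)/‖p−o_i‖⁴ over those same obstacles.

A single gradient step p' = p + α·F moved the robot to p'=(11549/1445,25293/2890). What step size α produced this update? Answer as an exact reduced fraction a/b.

α = 1/20

F_att = 1·(g−p) = 1·(0,-5) = (0.0000,-5.0000)
o1: d²=549 > ρ²=56 → inactive
o2: d²=17 ≤ ρ²=56; F_rep = 11·(-4,1)/17² = (-0.1522,0.0381)
o3: d²=153 > ρ²=56 → inactive
F = F_att + ΣF_rep = (-0.1522,-4.9619)
Δp = p'−p = (-0.0076,-0.2481); α = Δx/Fx = (-11/1445) / (-44/289) = 1/20
check: Δy/Fy = (-717/2890) / (-1434/289) = 1/20 ✓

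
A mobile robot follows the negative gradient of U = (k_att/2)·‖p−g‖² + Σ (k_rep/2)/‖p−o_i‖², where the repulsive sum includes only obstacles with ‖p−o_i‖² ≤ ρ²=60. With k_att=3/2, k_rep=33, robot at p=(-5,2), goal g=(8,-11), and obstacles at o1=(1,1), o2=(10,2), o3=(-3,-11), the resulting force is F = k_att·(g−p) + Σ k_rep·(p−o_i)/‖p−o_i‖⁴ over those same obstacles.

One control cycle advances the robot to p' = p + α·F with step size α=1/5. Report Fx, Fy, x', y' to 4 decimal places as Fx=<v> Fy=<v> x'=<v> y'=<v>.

F_att = 3/2·(g−p) = 3/2·(13,-13) = (19.5000,-19.5000)
o1: d²=37 ≤ ρ²=60; F_rep = 33·(-6,1)/37² = (-0.1446,0.0241)
o2: d²=225 > ρ²=60 → inactive
o3: d²=173 > ρ²=60 → inactive
F = F_att + ΣF_rep = (19.3554,-19.4759)
p' = p + 1/5·F = (-1.1289,-1.8952)

Fx=19.3554 Fy=-19.4759 x'=-1.1289 y'=-1.8952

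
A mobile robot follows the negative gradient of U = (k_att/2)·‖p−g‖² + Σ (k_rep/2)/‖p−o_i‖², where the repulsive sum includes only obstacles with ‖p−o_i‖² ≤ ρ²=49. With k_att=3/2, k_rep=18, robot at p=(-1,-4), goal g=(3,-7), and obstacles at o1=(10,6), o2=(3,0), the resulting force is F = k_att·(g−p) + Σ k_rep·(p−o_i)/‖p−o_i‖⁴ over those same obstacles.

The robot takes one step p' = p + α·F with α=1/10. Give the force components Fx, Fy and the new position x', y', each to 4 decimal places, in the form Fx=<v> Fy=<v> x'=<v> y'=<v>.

F_att = 3/2·(g−p) = 3/2·(4,-3) = (6.0000,-4.5000)
o1: d²=221 > ρ²=49 → inactive
o2: d²=32 ≤ ρ²=49; F_rep = 18·(-4,-4)/32² = (-0.0703,-0.0703)
F = F_att + ΣF_rep = (5.9297,-4.5703)
p' = p + 1/10·F = (-0.4070,-4.4570)

Fx=5.9297 Fy=-4.5703 x'=-0.4070 y'=-4.4570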